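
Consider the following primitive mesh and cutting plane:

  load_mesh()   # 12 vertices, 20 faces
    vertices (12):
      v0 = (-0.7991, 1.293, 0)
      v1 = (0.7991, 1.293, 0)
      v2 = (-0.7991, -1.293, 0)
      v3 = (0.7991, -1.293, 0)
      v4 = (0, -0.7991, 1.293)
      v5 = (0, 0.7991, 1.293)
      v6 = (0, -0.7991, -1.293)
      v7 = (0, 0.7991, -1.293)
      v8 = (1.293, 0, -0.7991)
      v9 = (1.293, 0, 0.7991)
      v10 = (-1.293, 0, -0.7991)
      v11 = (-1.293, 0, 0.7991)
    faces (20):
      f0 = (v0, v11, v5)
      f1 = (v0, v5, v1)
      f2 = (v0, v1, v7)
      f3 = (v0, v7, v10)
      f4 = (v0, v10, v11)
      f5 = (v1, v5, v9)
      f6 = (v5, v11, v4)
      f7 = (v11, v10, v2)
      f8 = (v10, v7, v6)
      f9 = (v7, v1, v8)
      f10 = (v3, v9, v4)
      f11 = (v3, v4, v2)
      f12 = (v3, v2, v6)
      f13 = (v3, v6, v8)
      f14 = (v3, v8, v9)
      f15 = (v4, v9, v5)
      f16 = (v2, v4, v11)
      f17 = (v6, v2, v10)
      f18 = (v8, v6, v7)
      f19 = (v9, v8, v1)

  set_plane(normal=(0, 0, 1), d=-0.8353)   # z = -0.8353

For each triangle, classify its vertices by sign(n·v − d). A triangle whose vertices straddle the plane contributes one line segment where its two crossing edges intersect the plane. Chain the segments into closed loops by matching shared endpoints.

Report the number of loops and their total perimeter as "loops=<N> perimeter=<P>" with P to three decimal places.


loops=1 perimeter=6.544

Straddling triangles (8 of 20):
  (v0,v1,v7) [++-] → (0.282868, 0.973932, -0.8353)–(-0.282868, 0.973932, -0.8353)  len=0.5657
  (v0,v7,v10) [+-+] → (-0.282868, 0.973932, -0.8353)–(-1.19823, 0.0585694, -0.8353)  len=1.2945
  (v10,v7,v6) [+--] → (-1.19823, 0.0585694, -0.8353)–(-1.19823, -0.0585694, -0.8353)  len=0.1171
  (v7,v1,v8) [-++] → (0.282868, 0.973932, -0.8353)–(1.19823, 0.0585694, -0.8353)  len=1.2945
  (v3,v2,v6) [++-] → (-0.282868, -0.973932, -0.8353)–(0.282868, -0.973932, -0.8353)  len=0.5657
  (v3,v6,v8) [+-+] → (0.282868, -0.973932, -0.8353)–(1.19823, -0.0585694, -0.8353)  len=1.2945
  (v6,v2,v10) [-++] → (-0.282868, -0.973932, -0.8353)–(-1.19823, -0.0585694, -0.8353)  len=1.2945
  (v8,v6,v7) [+--] → (1.19823, -0.0585694, -0.8353)–(1.19823, 0.0585694, -0.8353)  len=0.1171

Chained into 1 loop(s):
  loop 1: 8 segments, perimeter = 6.5438
Total perimeter = 6.544


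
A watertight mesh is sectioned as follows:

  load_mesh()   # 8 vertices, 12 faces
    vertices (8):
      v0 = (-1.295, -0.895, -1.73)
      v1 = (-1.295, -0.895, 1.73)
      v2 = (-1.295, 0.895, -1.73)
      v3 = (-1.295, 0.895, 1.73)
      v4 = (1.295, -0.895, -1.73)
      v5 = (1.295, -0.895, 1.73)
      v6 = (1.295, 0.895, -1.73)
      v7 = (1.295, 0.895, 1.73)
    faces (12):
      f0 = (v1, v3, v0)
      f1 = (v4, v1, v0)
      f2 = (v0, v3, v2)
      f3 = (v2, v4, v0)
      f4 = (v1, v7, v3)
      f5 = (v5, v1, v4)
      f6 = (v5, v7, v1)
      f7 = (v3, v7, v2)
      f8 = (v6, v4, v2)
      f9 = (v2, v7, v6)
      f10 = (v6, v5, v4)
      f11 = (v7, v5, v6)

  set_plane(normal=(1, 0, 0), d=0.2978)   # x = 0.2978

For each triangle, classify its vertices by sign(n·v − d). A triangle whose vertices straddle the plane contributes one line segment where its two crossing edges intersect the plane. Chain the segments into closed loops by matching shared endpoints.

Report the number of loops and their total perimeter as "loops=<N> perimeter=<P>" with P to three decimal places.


Straddling triangles (8 of 12):
  (v4,v1,v0) [+--] → (0.2978, -0.895, -0.397833)–(0.2978, -0.895, -1.73)  len=1.3322
  (v2,v4,v0) [-+-] → (0.2978, -0.205815, -1.73)–(0.2978, -0.895, -1.73)  len=0.6892
  (v1,v7,v3) [-+-] → (0.2978, 0.205815, 1.73)–(0.2978, 0.895, 1.73)  len=0.6892
  (v5,v1,v4) [+-+] → (0.2978, -0.895, 1.73)–(0.2978, -0.895, -0.397833)  len=2.1278
  (v5,v7,v1) [++-] → (0.2978, 0.205815, 1.73)–(0.2978, -0.895, 1.73)  len=1.1008
  (v3,v7,v2) [-+-] → (0.2978, 0.895, 1.73)–(0.2978, 0.895, 0.397833)  len=1.3322
  (v6,v4,v2) [++-] → (0.2978, -0.205815, -1.73)–(0.2978, 0.895, -1.73)  len=1.1008
  (v2,v7,v6) [-++] → (0.2978, 0.895, 0.397833)–(0.2978, 0.895, -1.73)  len=2.1278

Chained into 1 loop(s):
  loop 1: 8 segments, perimeter = 10.5000
Total perimeter = 10.500

loops=1 perimeter=10.500


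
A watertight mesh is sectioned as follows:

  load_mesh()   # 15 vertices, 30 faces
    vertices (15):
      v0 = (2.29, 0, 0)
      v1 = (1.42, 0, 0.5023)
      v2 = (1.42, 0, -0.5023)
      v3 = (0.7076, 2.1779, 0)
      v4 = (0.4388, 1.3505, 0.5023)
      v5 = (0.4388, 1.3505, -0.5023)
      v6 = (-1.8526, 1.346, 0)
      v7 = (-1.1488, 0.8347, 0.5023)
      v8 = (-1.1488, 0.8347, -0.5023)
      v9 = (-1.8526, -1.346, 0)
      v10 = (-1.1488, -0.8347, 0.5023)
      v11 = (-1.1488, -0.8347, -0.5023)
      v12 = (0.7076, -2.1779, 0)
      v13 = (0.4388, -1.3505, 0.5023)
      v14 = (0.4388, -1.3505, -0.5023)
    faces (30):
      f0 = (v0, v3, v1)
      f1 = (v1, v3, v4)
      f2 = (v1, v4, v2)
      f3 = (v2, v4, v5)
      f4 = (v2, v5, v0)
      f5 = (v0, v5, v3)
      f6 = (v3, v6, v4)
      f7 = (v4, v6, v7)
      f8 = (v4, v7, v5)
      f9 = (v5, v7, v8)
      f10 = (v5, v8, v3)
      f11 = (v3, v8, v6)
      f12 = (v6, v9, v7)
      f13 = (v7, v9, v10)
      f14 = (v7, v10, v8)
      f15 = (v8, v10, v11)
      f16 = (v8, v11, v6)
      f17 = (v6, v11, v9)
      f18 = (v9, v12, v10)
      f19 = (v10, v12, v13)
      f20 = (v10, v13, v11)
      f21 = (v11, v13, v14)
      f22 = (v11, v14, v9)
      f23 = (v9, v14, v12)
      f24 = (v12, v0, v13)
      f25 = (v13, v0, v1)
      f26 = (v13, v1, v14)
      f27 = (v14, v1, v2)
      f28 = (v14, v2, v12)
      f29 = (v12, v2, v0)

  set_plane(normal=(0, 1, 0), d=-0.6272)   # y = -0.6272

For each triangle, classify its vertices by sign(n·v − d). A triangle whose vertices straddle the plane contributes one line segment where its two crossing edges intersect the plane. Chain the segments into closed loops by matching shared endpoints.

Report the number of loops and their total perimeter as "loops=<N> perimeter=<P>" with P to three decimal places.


loops=2 perimeter=5.748

Straddling triangles (12 of 30):
  (v6,v9,v7) [+-+] → (-1.8526, -0.6272, 0)–(-1.62061, -0.6272, 0.165568)  len=0.2850
  (v7,v9,v10) [+--] → (-1.62061, -0.6272, 0.165568)–(-1.1488, -0.6272, 0.5023)  len=0.5797
  (v7,v10,v8) [+-+] → (-1.1488, -0.6272, 0.5023)–(-1.1488, -0.6272, 0.377432)  len=0.1249
  (v8,v10,v11) [+--] → (-1.1488, -0.6272, 0.377432)–(-1.1488, -0.6272, -0.5023)  len=0.8797
  (v8,v11,v6) [+-+] → (-1.1488, -0.6272, -0.5023)–(-1.21577, -0.6272, -0.454505)  len=0.0823
  (v6,v11,v9) [+--] → (-1.21577, -0.6272, -0.454505)–(-1.8526, -0.6272, 0)  len=0.7824
  (v12,v0,v13) [-+-] → (1.83429, -0.6272, 0)–(1.43026, -0.6272, 0.233278)  len=0.4665
  (v13,v0,v1) [-++] → (1.43026, -0.6272, 0.233278)–(0.964311, -0.6272, 0.5023)  len=0.5380
  (v13,v1,v14) [-+-] → (0.964311, -0.6272, 0.5023)–(0.964311, -0.6272, 0.0357431)  len=0.4666
  (v14,v1,v2) [-++] → (0.964311, -0.6272, 0.0357431)–(0.964311, -0.6272, -0.5023)  len=0.5380
  (v14,v2,v12) [-+-] → (0.964311, -0.6272, -0.5023)–(1.21484, -0.6272, -0.357646)  len=0.2893
  (v12,v2,v0) [-++] → (1.21484, -0.6272, -0.357646)–(1.83429, -0.6272, 0)  len=0.7153

Chained into 2 loop(s):
  loop 1: 6 segments, perimeter = 2.7339
  loop 2: 6 segments, perimeter = 3.0138
Total perimeter = 5.748


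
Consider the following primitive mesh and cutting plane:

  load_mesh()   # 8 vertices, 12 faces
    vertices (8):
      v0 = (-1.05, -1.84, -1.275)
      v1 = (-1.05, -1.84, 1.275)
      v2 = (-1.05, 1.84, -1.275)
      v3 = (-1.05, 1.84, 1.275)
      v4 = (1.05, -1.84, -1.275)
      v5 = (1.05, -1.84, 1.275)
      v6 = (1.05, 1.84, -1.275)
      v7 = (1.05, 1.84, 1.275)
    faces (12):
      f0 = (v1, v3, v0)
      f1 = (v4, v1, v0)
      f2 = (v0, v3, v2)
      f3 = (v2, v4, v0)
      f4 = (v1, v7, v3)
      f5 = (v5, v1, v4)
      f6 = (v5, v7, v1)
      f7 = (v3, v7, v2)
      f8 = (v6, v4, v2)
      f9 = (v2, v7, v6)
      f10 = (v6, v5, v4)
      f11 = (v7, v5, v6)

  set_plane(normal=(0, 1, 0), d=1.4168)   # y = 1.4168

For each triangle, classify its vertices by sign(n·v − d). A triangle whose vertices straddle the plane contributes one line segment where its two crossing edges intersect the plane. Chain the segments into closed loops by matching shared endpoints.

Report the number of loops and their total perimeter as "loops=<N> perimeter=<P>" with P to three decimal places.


loops=1 perimeter=9.300

Straddling triangles (8 of 12):
  (v1,v3,v0) [-+-] → (-1.05, 1.4168, 1.275)–(-1.05, 1.4168, 0.98175)  len=0.2933
  (v0,v3,v2) [-++] → (-1.05, 1.4168, 0.98175)–(-1.05, 1.4168, -1.275)  len=2.2567
  (v2,v4,v0) [+--] → (-0.8085, 1.4168, -1.275)–(-1.05, 1.4168, -1.275)  len=0.2415
  (v1,v7,v3) [-++] → (0.8085, 1.4168, 1.275)–(-1.05, 1.4168, 1.275)  len=1.8585
  (v5,v7,v1) [-+-] → (1.05, 1.4168, 1.275)–(0.8085, 1.4168, 1.275)  len=0.2415
  (v6,v4,v2) [+-+] → (1.05, 1.4168, -1.275)–(-0.8085, 1.4168, -1.275)  len=1.8585
  (v6,v5,v4) [+--] → (1.05, 1.4168, -0.98175)–(1.05, 1.4168, -1.275)  len=0.2933
  (v7,v5,v6) [+-+] → (1.05, 1.4168, 1.275)–(1.05, 1.4168, -0.98175)  len=2.2567

Chained into 1 loop(s):
  loop 1: 8 segments, perimeter = 9.3000
Total perimeter = 9.300


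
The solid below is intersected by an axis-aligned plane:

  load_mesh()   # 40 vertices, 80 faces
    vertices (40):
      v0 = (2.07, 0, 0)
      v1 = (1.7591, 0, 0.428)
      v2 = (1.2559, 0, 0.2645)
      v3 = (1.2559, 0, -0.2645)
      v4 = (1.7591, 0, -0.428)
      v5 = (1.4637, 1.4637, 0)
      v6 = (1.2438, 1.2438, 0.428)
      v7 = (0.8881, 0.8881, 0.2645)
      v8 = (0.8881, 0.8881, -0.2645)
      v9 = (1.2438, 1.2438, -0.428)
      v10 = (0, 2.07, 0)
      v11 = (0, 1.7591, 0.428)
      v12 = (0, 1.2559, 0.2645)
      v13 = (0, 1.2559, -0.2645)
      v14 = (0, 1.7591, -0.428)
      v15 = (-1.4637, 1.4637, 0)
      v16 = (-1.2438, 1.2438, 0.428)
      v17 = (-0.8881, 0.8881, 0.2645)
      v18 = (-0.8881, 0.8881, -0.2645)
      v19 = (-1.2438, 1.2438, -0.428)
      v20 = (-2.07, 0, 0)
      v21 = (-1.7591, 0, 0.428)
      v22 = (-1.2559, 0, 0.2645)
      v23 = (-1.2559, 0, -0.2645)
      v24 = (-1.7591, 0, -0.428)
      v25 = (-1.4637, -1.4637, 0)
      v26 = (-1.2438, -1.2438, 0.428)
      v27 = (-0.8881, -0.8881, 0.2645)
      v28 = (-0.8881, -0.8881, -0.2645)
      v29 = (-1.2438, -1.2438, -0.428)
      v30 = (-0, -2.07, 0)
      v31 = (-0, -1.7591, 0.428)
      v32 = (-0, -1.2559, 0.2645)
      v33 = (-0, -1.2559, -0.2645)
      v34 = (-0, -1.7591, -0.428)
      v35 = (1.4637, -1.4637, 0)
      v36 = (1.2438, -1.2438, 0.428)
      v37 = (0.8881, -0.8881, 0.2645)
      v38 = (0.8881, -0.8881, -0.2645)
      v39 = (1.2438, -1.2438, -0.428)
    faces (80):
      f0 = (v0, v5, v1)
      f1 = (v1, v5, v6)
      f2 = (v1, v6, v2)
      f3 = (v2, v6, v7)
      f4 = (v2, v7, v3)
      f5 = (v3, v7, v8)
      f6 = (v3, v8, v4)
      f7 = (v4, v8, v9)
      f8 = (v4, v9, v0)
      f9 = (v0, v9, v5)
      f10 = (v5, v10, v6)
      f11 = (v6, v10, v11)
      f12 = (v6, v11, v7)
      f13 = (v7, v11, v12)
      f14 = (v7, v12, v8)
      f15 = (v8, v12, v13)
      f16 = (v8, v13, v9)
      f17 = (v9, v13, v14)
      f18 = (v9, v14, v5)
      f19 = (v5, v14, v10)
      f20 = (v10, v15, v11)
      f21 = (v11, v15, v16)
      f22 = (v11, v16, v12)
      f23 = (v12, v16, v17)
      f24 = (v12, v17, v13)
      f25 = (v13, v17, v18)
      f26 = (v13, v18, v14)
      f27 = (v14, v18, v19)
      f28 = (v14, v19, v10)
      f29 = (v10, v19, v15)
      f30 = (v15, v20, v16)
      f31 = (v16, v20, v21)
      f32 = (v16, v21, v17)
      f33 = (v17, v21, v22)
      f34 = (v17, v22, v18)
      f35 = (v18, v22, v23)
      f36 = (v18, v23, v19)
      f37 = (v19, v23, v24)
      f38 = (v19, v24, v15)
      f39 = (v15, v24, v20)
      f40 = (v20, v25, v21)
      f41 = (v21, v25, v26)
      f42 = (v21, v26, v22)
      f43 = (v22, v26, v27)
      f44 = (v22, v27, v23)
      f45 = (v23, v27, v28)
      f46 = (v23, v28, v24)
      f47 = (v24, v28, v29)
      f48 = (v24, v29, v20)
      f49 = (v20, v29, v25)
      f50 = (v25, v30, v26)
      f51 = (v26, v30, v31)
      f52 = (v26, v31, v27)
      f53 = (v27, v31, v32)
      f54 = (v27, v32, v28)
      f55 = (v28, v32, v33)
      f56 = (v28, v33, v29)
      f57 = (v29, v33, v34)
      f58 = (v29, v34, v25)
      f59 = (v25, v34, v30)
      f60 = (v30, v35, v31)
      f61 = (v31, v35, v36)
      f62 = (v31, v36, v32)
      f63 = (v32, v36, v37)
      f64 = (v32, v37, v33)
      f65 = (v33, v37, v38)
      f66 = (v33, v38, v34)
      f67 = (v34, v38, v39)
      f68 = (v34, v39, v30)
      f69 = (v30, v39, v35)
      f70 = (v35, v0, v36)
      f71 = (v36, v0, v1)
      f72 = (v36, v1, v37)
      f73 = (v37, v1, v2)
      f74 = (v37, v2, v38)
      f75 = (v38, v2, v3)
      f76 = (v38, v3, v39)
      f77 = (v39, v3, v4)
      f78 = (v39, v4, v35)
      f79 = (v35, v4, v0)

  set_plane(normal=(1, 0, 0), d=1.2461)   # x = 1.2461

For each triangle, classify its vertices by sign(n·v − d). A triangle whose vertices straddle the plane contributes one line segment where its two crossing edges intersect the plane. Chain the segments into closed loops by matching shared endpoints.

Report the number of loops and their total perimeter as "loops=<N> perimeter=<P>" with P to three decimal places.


loops=2 perimeter=8.090

Straddling triangles (24 of 80):
  (v1,v5,v6) [++-] → (1.2461, 1.2461, 0.423523)–(1.2461, 1.23825, 0.428)  len=0.0090
  (v1,v6,v2) [+-+] → (1.2461, 1.23825, 0.428)–(1.2461, 1.00738, 0.396921)  len=0.2330
  (v2,v6,v7) [+--] → (1.2461, 1.00738, 0.396921)–(1.2461, 0.0236633, 0.2645)  len=0.9926
  (v2,v7,v3) [+-+] → (1.2461, 0.0236633, 0.2645)–(1.2461, 0.0236633, -0.250405)  len=0.5149
  (v3,v7,v8) [+--] → (1.2461, 0.0236633, -0.250405)–(1.2461, 0.0236633, -0.2645)  len=0.0141
  (v3,v8,v4) [+-+] → (1.2461, 0.0236633, -0.2645)–(1.2461, 0.523072, -0.331702)  len=0.5039
  (v4,v8,v9) [+--] → (1.2461, 0.523072, -0.331702)–(1.2461, 1.23825, -0.428)  len=0.7216
  (v4,v9,v0) [+-+] → (1.2461, 1.23825, -0.428)–(1.2461, 1.24034, -0.426809)  len=0.0024
  (v0,v9,v5) [+-+] → (1.2461, 1.24034, -0.426809)–(1.2461, 1.2461, -0.423523)  len=0.0066
  (v5,v10,v6) [+--] → (1.2461, 1.55384, 0)–(1.2461, 1.2461, 0.423523)  len=0.5235
  (v9,v14,v5) [--+] → (1.2461, 1.50762, -0.0636283)–(1.2461, 1.2461, -0.423523)  len=0.4449
  (v5,v14,v10) [+--] → (1.2461, 1.50762, -0.0636283)–(1.2461, 1.55384, 0)  len=0.0786
  (v30,v35,v31) [-+-] → (1.2461, -1.55384, 0)–(1.2461, -1.50762, 0.0636283)  len=0.0786
  (v31,v35,v36) [-+-] → (1.2461, -1.50762, 0.0636283)–(1.2461, -1.2461, 0.423523)  len=0.4449
  (v30,v39,v35) [--+] → (1.2461, -1.2461, -0.423523)–(1.2461, -1.55384, 0)  len=0.5235
  (v35,v0,v36) [++-] → (1.2461, -1.24034, 0.426809)–(1.2461, -1.2461, 0.423523)  len=0.0066
  (v36,v0,v1) [-++] → (1.2461, -1.24034, 0.426809)–(1.2461, -1.23825, 0.428)  len=0.0024
  (v36,v1,v37) [-+-] → (1.2461, -1.23825, 0.428)–(1.2461, -0.523072, 0.331702)  len=0.7216
  (v37,v1,v2) [-++] → (1.2461, -0.523072, 0.331702)–(1.2461, -0.0236633, 0.2645)  len=0.5039
  (v37,v2,v38) [-+-] → (1.2461, -0.0236633, 0.2645)–(1.2461, -0.0236633, 0.250405)  len=0.0141
  (v38,v2,v3) [-++] → (1.2461, -0.0236633, 0.250405)–(1.2461, -0.0236633, -0.2645)  len=0.5149
  (v38,v3,v39) [-+-] → (1.2461, -0.0236633, -0.2645)–(1.2461, -1.00738, -0.396921)  len=0.9926
  (v39,v3,v4) [-++] → (1.2461, -1.00738, -0.396921)–(1.2461, -1.23825, -0.428)  len=0.2330
  (v39,v4,v35) [-++] → (1.2461, -1.23825, -0.428)–(1.2461, -1.2461, -0.423523)  len=0.0090

Chained into 2 loop(s):
  loop 1: 12 segments, perimeter = 4.0452
  loop 2: 12 segments, perimeter = 4.0452
Total perimeter = 8.090


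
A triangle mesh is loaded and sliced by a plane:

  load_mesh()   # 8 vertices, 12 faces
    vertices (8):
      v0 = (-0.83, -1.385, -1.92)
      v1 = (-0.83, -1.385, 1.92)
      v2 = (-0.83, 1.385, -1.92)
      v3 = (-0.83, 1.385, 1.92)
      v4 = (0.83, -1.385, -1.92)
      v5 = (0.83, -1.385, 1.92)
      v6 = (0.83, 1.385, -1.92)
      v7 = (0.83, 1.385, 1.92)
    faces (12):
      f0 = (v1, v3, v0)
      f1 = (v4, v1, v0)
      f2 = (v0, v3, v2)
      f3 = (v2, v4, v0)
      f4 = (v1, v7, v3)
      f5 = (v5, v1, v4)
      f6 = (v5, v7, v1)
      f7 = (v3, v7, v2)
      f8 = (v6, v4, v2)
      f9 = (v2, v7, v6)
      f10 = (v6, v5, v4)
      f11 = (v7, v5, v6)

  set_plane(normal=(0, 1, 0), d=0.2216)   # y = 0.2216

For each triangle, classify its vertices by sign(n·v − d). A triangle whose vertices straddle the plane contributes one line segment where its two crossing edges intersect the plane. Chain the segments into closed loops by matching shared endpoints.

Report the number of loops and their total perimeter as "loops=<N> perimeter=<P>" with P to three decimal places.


loops=1 perimeter=11.000

Straddling triangles (8 of 12):
  (v1,v3,v0) [-+-] → (-0.83, 0.2216, 1.92)–(-0.83, 0.2216, 0.3072)  len=1.6128
  (v0,v3,v2) [-++] → (-0.83, 0.2216, 0.3072)–(-0.83, 0.2216, -1.92)  len=2.2272
  (v2,v4,v0) [+--] → (-0.1328, 0.2216, -1.92)–(-0.83, 0.2216, -1.92)  len=0.6972
  (v1,v7,v3) [-++] → (0.1328, 0.2216, 1.92)–(-0.83, 0.2216, 1.92)  len=0.9628
  (v5,v7,v1) [-+-] → (0.83, 0.2216, 1.92)–(0.1328, 0.2216, 1.92)  len=0.6972
  (v6,v4,v2) [+-+] → (0.83, 0.2216, -1.92)–(-0.1328, 0.2216, -1.92)  len=0.9628
  (v6,v5,v4) [+--] → (0.83, 0.2216, -0.3072)–(0.83, 0.2216, -1.92)  len=1.6128
  (v7,v5,v6) [+-+] → (0.83, 0.2216, 1.92)–(0.83, 0.2216, -0.3072)  len=2.2272

Chained into 1 loop(s):
  loop 1: 8 segments, perimeter = 11.0000
Total perimeter = 11.000


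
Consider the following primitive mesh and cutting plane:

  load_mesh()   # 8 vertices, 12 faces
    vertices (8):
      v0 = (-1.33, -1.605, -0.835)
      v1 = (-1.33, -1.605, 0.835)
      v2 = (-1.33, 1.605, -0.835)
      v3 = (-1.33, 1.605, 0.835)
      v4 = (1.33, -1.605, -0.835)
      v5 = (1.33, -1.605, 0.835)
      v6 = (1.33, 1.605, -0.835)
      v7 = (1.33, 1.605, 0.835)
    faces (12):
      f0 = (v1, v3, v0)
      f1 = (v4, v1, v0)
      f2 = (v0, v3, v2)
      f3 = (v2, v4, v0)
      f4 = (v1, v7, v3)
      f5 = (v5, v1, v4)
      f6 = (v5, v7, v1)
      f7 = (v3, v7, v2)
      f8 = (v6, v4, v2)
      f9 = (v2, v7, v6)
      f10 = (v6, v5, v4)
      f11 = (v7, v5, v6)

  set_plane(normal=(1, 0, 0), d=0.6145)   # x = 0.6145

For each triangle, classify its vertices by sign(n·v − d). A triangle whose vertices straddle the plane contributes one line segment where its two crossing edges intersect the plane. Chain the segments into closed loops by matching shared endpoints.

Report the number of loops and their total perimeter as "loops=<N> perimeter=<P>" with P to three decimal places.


Straddling triangles (8 of 12):
  (v4,v1,v0) [+--] → (0.6145, -1.605, -0.385795)–(0.6145, -1.605, -0.835)  len=0.4492
  (v2,v4,v0) [-+-] → (0.6145, -0.741558, -0.835)–(0.6145, -1.605, -0.835)  len=0.8634
  (v1,v7,v3) [-+-] → (0.6145, 0.741558, 0.835)–(0.6145, 1.605, 0.835)  len=0.8634
  (v5,v1,v4) [+-+] → (0.6145, -1.605, 0.835)–(0.6145, -1.605, -0.385795)  len=1.2208
  (v5,v7,v1) [++-] → (0.6145, 0.741558, 0.835)–(0.6145, -1.605, 0.835)  len=2.3466
  (v3,v7,v2) [-+-] → (0.6145, 1.605, 0.835)–(0.6145, 1.605, 0.385795)  len=0.4492
  (v6,v4,v2) [++-] → (0.6145, -0.741558, -0.835)–(0.6145, 1.605, -0.835)  len=2.3466
  (v2,v7,v6) [-++] → (0.6145, 1.605, 0.385795)–(0.6145, 1.605, -0.835)  len=1.2208

Chained into 1 loop(s):
  loop 1: 8 segments, perimeter = 9.7600
Total perimeter = 9.760

loops=1 perimeter=9.760


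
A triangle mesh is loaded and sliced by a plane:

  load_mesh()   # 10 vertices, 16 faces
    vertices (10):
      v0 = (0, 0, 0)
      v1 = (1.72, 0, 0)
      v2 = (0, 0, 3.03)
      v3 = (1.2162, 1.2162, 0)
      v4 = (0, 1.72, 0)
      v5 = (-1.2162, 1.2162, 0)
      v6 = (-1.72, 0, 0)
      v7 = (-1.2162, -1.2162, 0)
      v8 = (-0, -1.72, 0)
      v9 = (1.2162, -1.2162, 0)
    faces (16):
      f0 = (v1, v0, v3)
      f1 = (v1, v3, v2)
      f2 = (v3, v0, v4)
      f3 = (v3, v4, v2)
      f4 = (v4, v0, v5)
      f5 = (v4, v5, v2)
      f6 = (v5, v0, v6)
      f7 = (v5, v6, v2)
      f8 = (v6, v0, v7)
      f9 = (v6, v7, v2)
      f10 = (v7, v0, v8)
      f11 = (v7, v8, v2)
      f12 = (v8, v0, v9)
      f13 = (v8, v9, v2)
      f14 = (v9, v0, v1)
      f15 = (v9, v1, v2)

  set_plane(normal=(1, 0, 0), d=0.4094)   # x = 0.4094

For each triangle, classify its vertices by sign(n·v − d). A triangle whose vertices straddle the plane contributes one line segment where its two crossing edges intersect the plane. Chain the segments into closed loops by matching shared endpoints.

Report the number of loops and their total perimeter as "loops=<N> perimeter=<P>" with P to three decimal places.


Straddling triangles (8 of 16):
  (v1,v0,v3) [+-+] → (0.4094, 0, 0)–(0.4094, 0.4094, 0)  len=0.4094
  (v1,v3,v2) [++-] → (0.4094, 0.4094, 2.01003)–(0.4094, 0, 2.30879)  len=0.5068
  (v3,v0,v4) [+--] → (0.4094, 0.4094, 0)–(0.4094, 1.55041, 0)  len=1.1410
  (v3,v4,v2) [+--] → (0.4094, 1.55041, 0)–(0.4094, 0.4094, 2.01003)  len=2.3113
  (v8,v0,v9) [--+] → (0.4094, -0.4094, 0)–(0.4094, -1.55041, 0)  len=1.1410
  (v8,v9,v2) [-+-] → (0.4094, -1.55041, 0)–(0.4094, -0.4094, 2.01003)  len=2.3113
  (v9,v0,v1) [+-+] → (0.4094, -0.4094, 0)–(0.4094, 0, 0)  len=0.4094
  (v9,v1,v2) [++-] → (0.4094, 0, 2.30879)–(0.4094, -0.4094, 2.01003)  len=0.5068

Chained into 1 loop(s):
  loop 1: 8 segments, perimeter = 8.7371
Total perimeter = 8.737

loops=1 perimeter=8.737


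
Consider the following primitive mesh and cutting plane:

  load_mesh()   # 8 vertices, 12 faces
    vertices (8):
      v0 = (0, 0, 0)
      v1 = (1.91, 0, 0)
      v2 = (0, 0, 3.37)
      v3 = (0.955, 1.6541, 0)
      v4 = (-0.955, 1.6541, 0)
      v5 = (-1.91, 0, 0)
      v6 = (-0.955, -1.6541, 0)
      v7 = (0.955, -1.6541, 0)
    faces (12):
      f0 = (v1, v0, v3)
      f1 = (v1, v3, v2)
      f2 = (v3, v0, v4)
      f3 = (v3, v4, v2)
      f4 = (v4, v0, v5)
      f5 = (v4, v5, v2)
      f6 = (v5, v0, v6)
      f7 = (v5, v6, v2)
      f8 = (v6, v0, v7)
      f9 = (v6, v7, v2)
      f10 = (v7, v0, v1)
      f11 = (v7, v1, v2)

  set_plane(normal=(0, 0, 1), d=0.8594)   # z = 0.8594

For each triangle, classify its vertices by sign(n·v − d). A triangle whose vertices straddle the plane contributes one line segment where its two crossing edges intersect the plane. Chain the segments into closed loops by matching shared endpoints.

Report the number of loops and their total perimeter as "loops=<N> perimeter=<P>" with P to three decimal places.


Straddling triangles (6 of 12):
  (v1,v3,v2) [--+] → (0.711461, 1.23228, 0.8594)–(1.42292, 0, 0.8594)  len=1.4229
  (v3,v4,v2) [--+] → (-0.711461, 1.23228, 0.8594)–(0.711461, 1.23228, 0.8594)  len=1.4229
  (v4,v5,v2) [--+] → (-1.42292, 0, 0.8594)–(-0.711461, 1.23228, 0.8594)  len=1.4229
  (v5,v6,v2) [--+] → (-0.711461, -1.23228, 0.8594)–(-1.42292, 0, 0.8594)  len=1.4229
  (v6,v7,v2) [--+] → (0.711461, -1.23228, 0.8594)–(-0.711461, -1.23228, 0.8594)  len=1.4229
  (v7,v1,v2) [--+] → (1.42292, 0, 0.8594)–(0.711461, -1.23228, 0.8594)  len=1.4229

Chained into 1 loop(s):
  loop 1: 6 segments, perimeter = 8.5375
Total perimeter = 8.538

loops=1 perimeter=8.538


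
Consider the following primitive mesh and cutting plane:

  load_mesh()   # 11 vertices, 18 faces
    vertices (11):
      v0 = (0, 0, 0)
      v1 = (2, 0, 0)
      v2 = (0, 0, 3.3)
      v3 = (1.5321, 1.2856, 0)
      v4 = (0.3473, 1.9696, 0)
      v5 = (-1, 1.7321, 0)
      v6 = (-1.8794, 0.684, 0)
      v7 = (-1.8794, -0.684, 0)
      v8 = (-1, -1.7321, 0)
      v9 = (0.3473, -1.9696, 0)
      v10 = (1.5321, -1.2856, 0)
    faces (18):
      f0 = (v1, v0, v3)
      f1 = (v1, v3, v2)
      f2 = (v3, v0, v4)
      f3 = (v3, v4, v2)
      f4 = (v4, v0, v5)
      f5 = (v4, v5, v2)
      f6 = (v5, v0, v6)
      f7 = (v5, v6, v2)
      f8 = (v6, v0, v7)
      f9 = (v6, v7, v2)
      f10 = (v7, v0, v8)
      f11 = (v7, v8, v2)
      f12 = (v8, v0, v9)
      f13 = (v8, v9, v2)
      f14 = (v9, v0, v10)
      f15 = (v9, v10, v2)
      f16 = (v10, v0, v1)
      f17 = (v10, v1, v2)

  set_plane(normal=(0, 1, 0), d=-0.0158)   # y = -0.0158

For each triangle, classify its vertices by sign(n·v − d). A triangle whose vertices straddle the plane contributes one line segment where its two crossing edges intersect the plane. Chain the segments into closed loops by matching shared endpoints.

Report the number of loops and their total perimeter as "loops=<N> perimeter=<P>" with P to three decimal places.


Straddling triangles (10 of 18):
  (v6,v0,v7) [++-] → (-0.043413, -0.0158, 0)–(-1.8794, -0.0158, 0)  len=1.8360
  (v6,v7,v2) [+-+] → (-1.8794, -0.0158, 0)–(-0.043413, -0.0158, 3.22377)  len=3.7099
  (v7,v0,v8) [-+-] → (-0.043413, -0.0158, 0)–(-0.00912188, -0.0158, 0)  len=0.0343
  (v7,v8,v2) [--+] → (-0.00912188, -0.0158, 3.2699)–(-0.043413, -0.0158, 3.22377)  len=0.0575
  (v8,v0,v9) [-+-] → (-0.00912188, -0.0158, 0)–(0.00278602, -0.0158, 0)  len=0.0119
  (v8,v9,v2) [--+] → (0.00278602, -0.0158, 3.27353)–(-0.00912188, -0.0158, 3.2699)  len=0.0124
  (v9,v0,v10) [-+-] → (0.00278602, -0.0158, 0)–(0.0188295, -0.0158, 0)  len=0.0160
  (v9,v10,v2) [--+] → (0.0188295, -0.0158, 3.25944)–(0.00278602, -0.0158, 3.27353)  len=0.0213
  (v10,v0,v1) [-++] → (0.0188295, -0.0158, 0)–(1.99425, -0.0158, 0)  len=1.9754
  (v10,v1,v2) [-++] → (1.99425, -0.0158, 0)–(0.0188295, -0.0158, 3.25944)  len=3.8113

Chained into 1 loop(s):
  loop 1: 10 segments, perimeter = 11.4862
Total perimeter = 11.486

loops=1 perimeter=11.486


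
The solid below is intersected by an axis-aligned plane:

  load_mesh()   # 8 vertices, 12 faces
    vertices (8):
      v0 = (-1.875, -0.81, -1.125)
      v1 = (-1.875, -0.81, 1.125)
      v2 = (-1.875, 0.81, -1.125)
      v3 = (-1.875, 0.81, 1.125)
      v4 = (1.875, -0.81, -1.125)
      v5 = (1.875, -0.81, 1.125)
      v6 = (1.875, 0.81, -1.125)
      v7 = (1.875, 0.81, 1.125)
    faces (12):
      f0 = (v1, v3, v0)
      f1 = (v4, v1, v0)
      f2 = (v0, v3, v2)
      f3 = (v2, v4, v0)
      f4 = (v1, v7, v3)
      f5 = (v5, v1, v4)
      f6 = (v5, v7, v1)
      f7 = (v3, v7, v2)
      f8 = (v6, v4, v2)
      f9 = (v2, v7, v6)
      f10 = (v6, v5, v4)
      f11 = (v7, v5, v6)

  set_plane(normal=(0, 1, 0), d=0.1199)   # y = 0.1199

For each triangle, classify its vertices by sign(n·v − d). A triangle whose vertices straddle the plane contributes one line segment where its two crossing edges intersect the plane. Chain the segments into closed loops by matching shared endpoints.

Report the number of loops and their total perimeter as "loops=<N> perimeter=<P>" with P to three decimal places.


loops=1 perimeter=12.000

Straddling triangles (8 of 12):
  (v1,v3,v0) [-+-] → (-1.875, 0.1199, 1.125)–(-1.875, 0.1199, 0.166528)  len=0.9585
  (v0,v3,v2) [-++] → (-1.875, 0.1199, 0.166528)–(-1.875, 0.1199, -1.125)  len=1.2915
  (v2,v4,v0) [+--] → (-0.277546, 0.1199, -1.125)–(-1.875, 0.1199, -1.125)  len=1.5975
  (v1,v7,v3) [-++] → (0.277546, 0.1199, 1.125)–(-1.875, 0.1199, 1.125)  len=2.1525
  (v5,v7,v1) [-+-] → (1.875, 0.1199, 1.125)–(0.277546, 0.1199, 1.125)  len=1.5975
  (v6,v4,v2) [+-+] → (1.875, 0.1199, -1.125)–(-0.277546, 0.1199, -1.125)  len=2.1525
  (v6,v5,v4) [+--] → (1.875, 0.1199, -0.166528)–(1.875, 0.1199, -1.125)  len=0.9585
  (v7,v5,v6) [+-+] → (1.875, 0.1199, 1.125)–(1.875, 0.1199, -0.166528)  len=1.2915

Chained into 1 loop(s):
  loop 1: 8 segments, perimeter = 12.0000
Total perimeter = 12.000


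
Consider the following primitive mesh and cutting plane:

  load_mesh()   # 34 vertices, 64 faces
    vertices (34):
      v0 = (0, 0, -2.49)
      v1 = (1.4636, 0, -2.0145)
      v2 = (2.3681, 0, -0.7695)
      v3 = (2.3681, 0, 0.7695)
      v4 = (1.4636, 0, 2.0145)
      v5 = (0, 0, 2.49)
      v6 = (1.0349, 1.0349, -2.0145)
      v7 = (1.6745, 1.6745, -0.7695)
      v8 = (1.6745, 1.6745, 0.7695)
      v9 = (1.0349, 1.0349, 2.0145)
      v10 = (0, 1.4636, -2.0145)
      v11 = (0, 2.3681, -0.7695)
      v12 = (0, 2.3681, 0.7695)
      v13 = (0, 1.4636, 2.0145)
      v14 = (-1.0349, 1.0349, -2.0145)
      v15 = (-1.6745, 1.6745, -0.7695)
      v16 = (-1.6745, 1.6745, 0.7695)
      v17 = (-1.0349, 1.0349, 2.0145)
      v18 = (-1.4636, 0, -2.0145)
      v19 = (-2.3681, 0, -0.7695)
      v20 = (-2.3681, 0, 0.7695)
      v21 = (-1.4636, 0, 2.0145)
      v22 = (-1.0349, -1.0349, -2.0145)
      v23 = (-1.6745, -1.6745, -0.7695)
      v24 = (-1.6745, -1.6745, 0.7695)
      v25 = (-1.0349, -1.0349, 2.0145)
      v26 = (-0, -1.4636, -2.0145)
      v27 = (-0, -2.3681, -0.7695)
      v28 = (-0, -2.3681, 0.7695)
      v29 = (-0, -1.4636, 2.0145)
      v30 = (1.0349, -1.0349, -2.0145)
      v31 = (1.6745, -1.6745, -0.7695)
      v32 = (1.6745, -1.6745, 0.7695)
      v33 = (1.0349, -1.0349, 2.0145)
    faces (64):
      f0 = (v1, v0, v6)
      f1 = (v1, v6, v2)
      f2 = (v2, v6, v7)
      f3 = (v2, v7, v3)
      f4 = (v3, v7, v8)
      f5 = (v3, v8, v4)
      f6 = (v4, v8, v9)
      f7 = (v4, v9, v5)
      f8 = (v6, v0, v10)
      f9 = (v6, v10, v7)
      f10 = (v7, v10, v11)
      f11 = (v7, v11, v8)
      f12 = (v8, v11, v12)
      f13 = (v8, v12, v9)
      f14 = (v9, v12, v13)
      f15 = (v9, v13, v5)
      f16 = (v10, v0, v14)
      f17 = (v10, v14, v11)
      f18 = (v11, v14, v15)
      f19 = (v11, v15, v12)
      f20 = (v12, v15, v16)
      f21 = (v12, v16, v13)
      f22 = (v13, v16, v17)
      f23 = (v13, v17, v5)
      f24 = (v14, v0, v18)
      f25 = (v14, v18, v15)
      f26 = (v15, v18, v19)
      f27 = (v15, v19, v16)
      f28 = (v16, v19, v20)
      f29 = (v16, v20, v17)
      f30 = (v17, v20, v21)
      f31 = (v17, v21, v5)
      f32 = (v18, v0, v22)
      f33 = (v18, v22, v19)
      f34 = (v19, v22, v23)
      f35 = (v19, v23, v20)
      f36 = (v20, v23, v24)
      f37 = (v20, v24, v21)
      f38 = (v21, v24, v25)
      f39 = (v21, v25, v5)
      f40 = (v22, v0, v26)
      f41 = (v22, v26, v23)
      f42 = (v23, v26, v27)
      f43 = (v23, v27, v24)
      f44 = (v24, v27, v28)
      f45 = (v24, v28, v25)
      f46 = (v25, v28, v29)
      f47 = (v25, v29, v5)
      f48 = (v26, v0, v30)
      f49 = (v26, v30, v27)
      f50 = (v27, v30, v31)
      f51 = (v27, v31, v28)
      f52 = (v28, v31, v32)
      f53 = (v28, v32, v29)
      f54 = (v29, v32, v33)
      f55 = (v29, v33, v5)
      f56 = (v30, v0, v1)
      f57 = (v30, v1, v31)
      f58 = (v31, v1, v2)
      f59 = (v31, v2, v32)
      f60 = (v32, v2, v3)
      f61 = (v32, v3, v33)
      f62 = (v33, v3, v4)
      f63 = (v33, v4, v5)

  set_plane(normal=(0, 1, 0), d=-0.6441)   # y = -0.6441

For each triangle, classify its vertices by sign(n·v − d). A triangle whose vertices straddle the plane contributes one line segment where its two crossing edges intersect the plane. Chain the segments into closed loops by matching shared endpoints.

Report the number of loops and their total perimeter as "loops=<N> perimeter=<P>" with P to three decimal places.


loops=1 perimeter=14.158

Straddling triangles (20 of 64):
  (v18,v0,v22) [++-] → (-0.6441, -0.6441, -2.19406)–(-1.19679, -0.6441, -2.0145)  len=0.5811
  (v18,v22,v19) [+-+] → (-1.19679, -0.6441, -2.0145)–(-1.53834, -0.6441, -1.54436)  len=0.5811
  (v19,v22,v23) [+--] → (-1.53834, -0.6441, -1.54436)–(-2.10131, -0.6441, -0.7695)  len=0.9578
  (v19,v23,v20) [+-+] → (-2.10131, -0.6441, -0.7695)–(-2.10131, -0.6441, 0.17752)  len=0.9470
  (v20,v23,v24) [+--] → (-2.10131, -0.6441, 0.17752)–(-2.10131, -0.6441, 0.7695)  len=0.5920
  (v20,v24,v21) [+-+] → (-2.10131, -0.6441, 0.7695)–(-1.54472, -0.6441, 1.53561)  len=0.9469
  (v21,v24,v25) [+--] → (-1.54472, -0.6441, 1.53561)–(-1.19679, -0.6441, 2.0145)  len=0.5919
  (v21,v25,v5) [+-+] → (-1.19679, -0.6441, 2.0145)–(-0.6441, -0.6441, 2.19406)  len=0.5811
  (v22,v0,v26) [-+-] → (-0.6441, -0.6441, -2.19406)–(0, -0.6441, -2.28074)  len=0.6499
  (v25,v29,v5) [--+] → (0, -0.6441, 2.28074)–(-0.6441, -0.6441, 2.19406)  len=0.6499
  (v26,v0,v30) [-+-] → (0, -0.6441, -2.28074)–(0.6441, -0.6441, -2.19406)  len=0.6499
  (v29,v33,v5) [--+] → (0.6441, -0.6441, 2.19406)–(0, -0.6441, 2.28074)  len=0.6499
  (v30,v0,v1) [-++] → (0.6441, -0.6441, -2.19406)–(1.19679, -0.6441, -2.0145)  len=0.5811
  (v30,v1,v31) [-+-] → (1.19679, -0.6441, -2.0145)–(1.54472, -0.6441, -1.53561)  len=0.5919
  (v31,v1,v2) [-++] → (1.54472, -0.6441, -1.53561)–(2.10131, -0.6441, -0.7695)  len=0.9469
  (v31,v2,v32) [-+-] → (2.10131, -0.6441, -0.7695)–(2.10131, -0.6441, -0.17752)  len=0.5920
  (v32,v2,v3) [-++] → (2.10131, -0.6441, -0.17752)–(2.10131, -0.6441, 0.7695)  len=0.9470
  (v32,v3,v33) [-+-] → (2.10131, -0.6441, 0.7695)–(1.53834, -0.6441, 1.54436)  len=0.9578
  (v33,v3,v4) [-++] → (1.53834, -0.6441, 1.54436)–(1.19679, -0.6441, 2.0145)  len=0.5811
  (v33,v4,v5) [-++] → (1.19679, -0.6441, 2.0145)–(0.6441, -0.6441, 2.19406)  len=0.5811

Chained into 1 loop(s):
  loop 1: 20 segments, perimeter = 14.1577
Total perimeter = 14.158


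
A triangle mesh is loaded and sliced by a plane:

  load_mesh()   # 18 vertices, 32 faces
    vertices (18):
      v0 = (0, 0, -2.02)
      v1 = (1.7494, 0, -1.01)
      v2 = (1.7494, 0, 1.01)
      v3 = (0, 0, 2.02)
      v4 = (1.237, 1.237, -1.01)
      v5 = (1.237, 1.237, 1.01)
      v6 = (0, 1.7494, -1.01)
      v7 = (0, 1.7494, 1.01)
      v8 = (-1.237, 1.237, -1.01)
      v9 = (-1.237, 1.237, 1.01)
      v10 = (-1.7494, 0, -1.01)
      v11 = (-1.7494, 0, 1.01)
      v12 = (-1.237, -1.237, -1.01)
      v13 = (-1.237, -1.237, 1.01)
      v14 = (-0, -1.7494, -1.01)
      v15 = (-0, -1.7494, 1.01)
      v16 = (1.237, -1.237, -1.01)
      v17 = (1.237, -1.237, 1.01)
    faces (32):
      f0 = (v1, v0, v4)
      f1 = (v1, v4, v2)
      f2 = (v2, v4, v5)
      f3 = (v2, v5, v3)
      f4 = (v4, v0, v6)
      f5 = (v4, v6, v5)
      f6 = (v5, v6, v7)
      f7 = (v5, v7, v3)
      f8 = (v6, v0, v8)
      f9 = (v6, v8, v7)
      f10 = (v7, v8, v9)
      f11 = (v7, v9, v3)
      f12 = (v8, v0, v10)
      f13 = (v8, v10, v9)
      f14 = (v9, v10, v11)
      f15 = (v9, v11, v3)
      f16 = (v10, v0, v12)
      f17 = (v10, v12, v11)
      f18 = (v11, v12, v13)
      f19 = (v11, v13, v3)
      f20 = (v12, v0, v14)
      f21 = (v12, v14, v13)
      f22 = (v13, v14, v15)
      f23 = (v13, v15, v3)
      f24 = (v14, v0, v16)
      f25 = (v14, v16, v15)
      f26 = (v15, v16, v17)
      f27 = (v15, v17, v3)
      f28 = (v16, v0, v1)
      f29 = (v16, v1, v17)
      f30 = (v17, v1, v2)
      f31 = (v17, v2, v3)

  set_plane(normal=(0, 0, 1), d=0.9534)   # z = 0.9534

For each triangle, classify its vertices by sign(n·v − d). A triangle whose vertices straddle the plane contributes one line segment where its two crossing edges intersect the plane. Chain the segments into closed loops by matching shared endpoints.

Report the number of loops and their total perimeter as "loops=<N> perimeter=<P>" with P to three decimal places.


loops=1 perimeter=10.711

Straddling triangles (16 of 32):
  (v1,v4,v2) [--+] → (1.73504, 0.0346605, 0.9534)–(1.7494, 0, 0.9534)  len=0.0375
  (v2,v4,v5) [+-+] → (1.73504, 0.0346605, 0.9534)–(1.237, 1.237, 0.9534)  len=1.3014
  (v4,v6,v5) [--+] → (1.20234, 1.25136, 0.9534)–(1.237, 1.237, 0.9534)  len=0.0375
  (v5,v6,v7) [+-+] → (1.20234, 1.25136, 0.9534)–(0, 1.7494, 0.9534)  len=1.3014
  (v6,v8,v7) [--+] → (-0.0346605, 1.73504, 0.9534)–(0, 1.7494, 0.9534)  len=0.0375
  (v7,v8,v9) [+-+] → (-0.0346605, 1.73504, 0.9534)–(-1.237, 1.237, 0.9534)  len=1.3014
  (v8,v10,v9) [--+] → (-1.25136, 1.20234, 0.9534)–(-1.237, 1.237, 0.9534)  len=0.0375
  (v9,v10,v11) [+-+] → (-1.25136, 1.20234, 0.9534)–(-1.7494, 0, 0.9534)  len=1.3014
  (v10,v12,v11) [--+] → (-1.73504, -0.0346605, 0.9534)–(-1.7494, 0, 0.9534)  len=0.0375
  (v11,v12,v13) [+-+] → (-1.73504, -0.0346605, 0.9534)–(-1.237, -1.237, 0.9534)  len=1.3014
  (v12,v14,v13) [--+] → (-1.20234, -1.25136, 0.9534)–(-1.237, -1.237, 0.9534)  len=0.0375
  (v13,v14,v15) [+-+] → (-1.20234, -1.25136, 0.9534)–(0, -1.7494, 0.9534)  len=1.3014
  (v14,v16,v15) [--+] → (0.0346605, -1.73504, 0.9534)–(0, -1.7494, 0.9534)  len=0.0375
  (v15,v16,v17) [+-+] → (0.0346605, -1.73504, 0.9534)–(1.237, -1.237, 0.9534)  len=1.3014
  (v16,v1,v17) [--+] → (1.25136, -1.20234, 0.9534)–(1.237, -1.237, 0.9534)  len=0.0375
  (v17,v1,v2) [+-+] → (1.25136, -1.20234, 0.9534)–(1.7494, 0, 0.9534)  len=1.3014

Chained into 1 loop(s):
  loop 1: 16 segments, perimeter = 10.7114
Total perimeter = 10.711


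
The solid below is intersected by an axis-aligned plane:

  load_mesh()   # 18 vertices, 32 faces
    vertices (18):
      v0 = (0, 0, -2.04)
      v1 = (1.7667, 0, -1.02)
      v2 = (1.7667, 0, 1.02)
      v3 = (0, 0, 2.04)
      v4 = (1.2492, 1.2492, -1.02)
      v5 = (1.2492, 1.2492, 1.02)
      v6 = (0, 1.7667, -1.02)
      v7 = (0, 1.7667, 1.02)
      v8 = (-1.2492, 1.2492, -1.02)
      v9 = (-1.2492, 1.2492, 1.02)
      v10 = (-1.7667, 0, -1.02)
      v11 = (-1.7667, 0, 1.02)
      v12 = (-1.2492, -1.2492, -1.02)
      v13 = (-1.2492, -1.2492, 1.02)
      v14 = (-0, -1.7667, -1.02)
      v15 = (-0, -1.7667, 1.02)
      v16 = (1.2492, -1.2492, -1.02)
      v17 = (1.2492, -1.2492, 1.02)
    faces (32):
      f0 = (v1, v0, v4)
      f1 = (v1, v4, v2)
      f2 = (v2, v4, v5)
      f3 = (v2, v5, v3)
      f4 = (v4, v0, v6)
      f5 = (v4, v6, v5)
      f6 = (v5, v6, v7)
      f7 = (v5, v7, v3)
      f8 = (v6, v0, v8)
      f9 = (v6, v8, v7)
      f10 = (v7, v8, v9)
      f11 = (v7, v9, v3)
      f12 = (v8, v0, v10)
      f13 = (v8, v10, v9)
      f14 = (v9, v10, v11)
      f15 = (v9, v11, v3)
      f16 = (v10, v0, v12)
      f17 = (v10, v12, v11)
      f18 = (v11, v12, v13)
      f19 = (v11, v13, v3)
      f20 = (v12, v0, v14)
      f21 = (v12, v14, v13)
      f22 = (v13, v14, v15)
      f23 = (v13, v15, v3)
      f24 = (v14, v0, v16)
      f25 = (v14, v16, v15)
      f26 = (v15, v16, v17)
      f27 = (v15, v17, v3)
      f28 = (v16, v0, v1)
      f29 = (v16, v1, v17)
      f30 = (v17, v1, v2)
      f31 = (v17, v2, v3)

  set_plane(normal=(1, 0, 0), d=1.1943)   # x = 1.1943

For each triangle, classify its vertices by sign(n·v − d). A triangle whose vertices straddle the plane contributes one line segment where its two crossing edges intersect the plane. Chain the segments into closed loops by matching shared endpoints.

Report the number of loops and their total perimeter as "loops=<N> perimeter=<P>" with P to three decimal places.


Straddling triangles (12 of 32):
  (v1,v0,v4) [+-+] → (1.1943, 0, -1.35047)–(1.1943, 1.1943, -1.06483)  len=1.2280
  (v2,v5,v3) [++-] → (1.1943, 1.1943, 1.06483)–(1.1943, 0, 1.35047)  len=1.2280
  (v4,v0,v6) [+--] → (1.1943, 1.1943, -1.06483)–(1.1943, 1.27194, -1.02)  len=0.0897
  (v4,v6,v5) [+-+] → (1.1943, 1.27194, -1.02)–(1.1943, 1.27194, 0.930346)  len=1.9503
  (v5,v6,v7) [+--] → (1.1943, 1.27194, 0.930346)–(1.1943, 1.27194, 1.02)  len=0.0897
  (v5,v7,v3) [+--] → (1.1943, 1.27194, 1.02)–(1.1943, 1.1943, 1.06483)  len=0.0897
  (v14,v0,v16) [--+] → (1.1943, -1.1943, -1.06483)–(1.1943, -1.27194, -1.02)  len=0.0897
  (v14,v16,v15) [-+-] → (1.1943, -1.27194, -1.02)–(1.1943, -1.27194, -0.930346)  len=0.0897
  (v15,v16,v17) [-++] → (1.1943, -1.27194, -0.930346)–(1.1943, -1.27194, 1.02)  len=1.9503
  (v15,v17,v3) [-+-] → (1.1943, -1.27194, 1.02)–(1.1943, -1.1943, 1.06483)  len=0.0897
  (v16,v0,v1) [+-+] → (1.1943, -1.1943, -1.06483)–(1.1943, 0, -1.35047)  len=1.2280
  (v17,v2,v3) [++-] → (1.1943, 0, 1.35047)–(1.1943, -1.1943, 1.06483)  len=1.2280

Chained into 1 loop(s):
  loop 1: 12 segments, perimeter = 9.3506
Total perimeter = 9.351

loops=1 perimeter=9.351


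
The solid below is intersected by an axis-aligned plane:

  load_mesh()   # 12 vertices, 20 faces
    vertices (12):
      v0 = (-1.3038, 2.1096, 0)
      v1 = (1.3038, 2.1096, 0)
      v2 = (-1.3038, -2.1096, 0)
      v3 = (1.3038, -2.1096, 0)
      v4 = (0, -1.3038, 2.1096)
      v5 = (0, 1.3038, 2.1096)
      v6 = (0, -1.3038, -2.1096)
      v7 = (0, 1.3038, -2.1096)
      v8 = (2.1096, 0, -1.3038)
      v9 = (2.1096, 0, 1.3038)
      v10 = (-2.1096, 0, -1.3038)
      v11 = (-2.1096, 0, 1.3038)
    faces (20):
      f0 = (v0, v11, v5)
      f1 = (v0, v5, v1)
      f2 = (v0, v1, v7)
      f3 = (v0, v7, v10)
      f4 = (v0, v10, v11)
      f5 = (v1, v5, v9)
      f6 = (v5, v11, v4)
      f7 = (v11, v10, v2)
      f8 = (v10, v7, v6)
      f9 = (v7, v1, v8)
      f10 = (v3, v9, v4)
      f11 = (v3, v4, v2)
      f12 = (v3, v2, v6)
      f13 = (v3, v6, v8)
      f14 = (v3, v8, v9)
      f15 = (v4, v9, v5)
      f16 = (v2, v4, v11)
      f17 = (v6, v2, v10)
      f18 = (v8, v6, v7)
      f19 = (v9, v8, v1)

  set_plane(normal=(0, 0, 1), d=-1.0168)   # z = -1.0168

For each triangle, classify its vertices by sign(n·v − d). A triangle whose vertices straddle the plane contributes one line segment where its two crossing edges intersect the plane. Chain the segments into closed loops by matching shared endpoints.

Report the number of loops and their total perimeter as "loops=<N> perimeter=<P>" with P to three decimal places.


loops=1 perimeter=11.800

Straddling triangles (10 of 20):
  (v0,v1,v7) [++-] → (0.675385, 1.72121, -1.0168)–(-0.675385, 1.72121, -1.0168)  len=1.3508
  (v0,v7,v10) [+--] → (-0.675385, 1.72121, -1.0168)–(-1.93222, 0.464377, -1.0168)  len=1.7774
  (v0,v10,v11) [+-+] → (-1.93222, 0.464377, -1.0168)–(-2.1096, 0, -1.0168)  len=0.4971
  (v11,v10,v2) [+-+] → (-2.1096, 0, -1.0168)–(-1.93222, -0.464377, -1.0168)  len=0.4971
  (v7,v1,v8) [-+-] → (0.675385, 1.72121, -1.0168)–(1.93222, 0.464377, -1.0168)  len=1.7774
  (v3,v2,v6) [++-] → (-0.675385, -1.72121, -1.0168)–(0.675385, -1.72121, -1.0168)  len=1.3508
  (v3,v6,v8) [+--] → (0.675385, -1.72121, -1.0168)–(1.93222, -0.464377, -1.0168)  len=1.7774
  (v3,v8,v9) [+-+] → (1.93222, -0.464377, -1.0168)–(2.1096, 0, -1.0168)  len=0.4971
  (v6,v2,v10) [-+-] → (-0.675385, -1.72121, -1.0168)–(-1.93222, -0.464377, -1.0168)  len=1.7774
  (v9,v8,v1) [+-+] → (2.1096, 0, -1.0168)–(1.93222, 0.464377, -1.0168)  len=0.4971

Chained into 1 loop(s):
  loop 1: 10 segments, perimeter = 11.7997
Total perimeter = 11.800
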